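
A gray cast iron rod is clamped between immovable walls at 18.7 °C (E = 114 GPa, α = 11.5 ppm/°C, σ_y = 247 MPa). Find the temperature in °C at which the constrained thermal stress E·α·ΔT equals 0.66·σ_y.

E·α·ΔT = 163.0 MPa ⇒ ΔT = 163.0 / (114.0×10³ × 11.5×10⁻⁶) = 124.3 K.
T = 18.7 + 124.3 = 143.0 °C.

143 °C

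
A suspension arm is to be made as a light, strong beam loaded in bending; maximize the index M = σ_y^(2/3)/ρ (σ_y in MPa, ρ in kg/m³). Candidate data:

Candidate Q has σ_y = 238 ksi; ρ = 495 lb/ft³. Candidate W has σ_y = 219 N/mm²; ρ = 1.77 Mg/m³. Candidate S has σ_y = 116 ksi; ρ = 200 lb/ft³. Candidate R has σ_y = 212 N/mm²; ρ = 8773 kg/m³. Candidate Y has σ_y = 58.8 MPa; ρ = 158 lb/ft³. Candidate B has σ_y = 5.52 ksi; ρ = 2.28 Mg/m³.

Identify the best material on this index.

Normalizing units and computing the index:
  candidate Q: σ_y = 1641 MPa, ρ = 7929 kg/m³
  candidate W: σ_y = 219.0 MPa, ρ = 1770 kg/m³
  candidate S: σ_y = 799.8 MPa, ρ = 3204 kg/m³
  candidate R: σ_y = 212.0 MPa, ρ = 8773 kg/m³
  candidate Y: σ_y = 58.80 MPa, ρ = 2531 kg/m³
  candidate B: σ_y = 38.06 MPa, ρ = 2280 kg/m³
  candidate S: M = 26.9×10⁻³
  candidate W: M = 20.5×10⁻³
  candidate Q: M = 17.5×10⁻³
  candidate Y: M = 5.97×10⁻³
  candidate B: M = 4.96×10⁻³
  candidate R: M = 4.05×10⁻³
The maximum is for candidate S.

candidate S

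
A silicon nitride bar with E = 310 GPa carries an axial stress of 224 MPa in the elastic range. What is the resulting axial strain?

ε = σ/E = 224 / 310000 = 7.23×10⁻⁴.

7.23×10⁻⁴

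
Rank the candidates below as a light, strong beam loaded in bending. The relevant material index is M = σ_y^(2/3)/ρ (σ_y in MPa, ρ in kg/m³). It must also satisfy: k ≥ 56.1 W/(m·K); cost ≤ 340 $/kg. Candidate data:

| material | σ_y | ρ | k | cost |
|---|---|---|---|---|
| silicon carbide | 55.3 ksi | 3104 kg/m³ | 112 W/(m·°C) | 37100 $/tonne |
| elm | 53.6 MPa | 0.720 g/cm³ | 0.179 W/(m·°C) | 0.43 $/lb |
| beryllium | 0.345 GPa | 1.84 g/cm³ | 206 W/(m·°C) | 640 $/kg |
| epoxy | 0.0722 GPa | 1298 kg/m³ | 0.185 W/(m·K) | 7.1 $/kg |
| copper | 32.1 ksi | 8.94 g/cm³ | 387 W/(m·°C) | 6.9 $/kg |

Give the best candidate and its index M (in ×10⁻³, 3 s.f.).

Screen on constraints: k ≥ 56.1 W/(m·K); cost ≤ 340 $/kg. Survivors: silicon carbide, copper.
Normalizing units and computing the index:
  silicon carbide: σ_y = 381.3 MPa, ρ = 3104 kg/m³
  copper: σ_y = 221.3 MPa, ρ = 8940 kg/m³
  silicon carbide: M = 16.9×10⁻³
  copper: M = 4.09×10⁻³
The maximum is for silicon carbide.

silicon carbide, M = 16.9×10⁻³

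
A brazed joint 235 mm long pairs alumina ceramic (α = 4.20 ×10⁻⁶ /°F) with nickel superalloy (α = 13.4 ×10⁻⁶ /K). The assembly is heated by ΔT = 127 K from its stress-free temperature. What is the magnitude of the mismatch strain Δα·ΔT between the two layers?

7.42×10⁻⁴

alumina ceramic: α = 4.20×10⁻⁶/°F × 9/5 = 7.56×10⁻⁶/K.
Δα = |7.56 − 13.4|×10⁻⁶/K = 5.84×10⁻⁶/K.
Mismatch strain = Δα·ΔT = 5.84×10⁻⁶ × 127.0 = 7.42×10⁻⁴.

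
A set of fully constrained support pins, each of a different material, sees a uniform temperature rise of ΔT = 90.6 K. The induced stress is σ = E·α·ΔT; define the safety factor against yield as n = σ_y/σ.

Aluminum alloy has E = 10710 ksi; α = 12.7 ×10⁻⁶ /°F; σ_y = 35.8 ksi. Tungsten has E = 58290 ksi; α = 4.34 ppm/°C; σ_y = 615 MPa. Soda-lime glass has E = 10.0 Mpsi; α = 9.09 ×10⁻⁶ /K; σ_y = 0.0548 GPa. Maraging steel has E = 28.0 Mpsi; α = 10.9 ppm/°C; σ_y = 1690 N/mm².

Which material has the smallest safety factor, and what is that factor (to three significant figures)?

soda-lime glass, n = 0.965

With everything in SI (GPa, ×10⁻⁶/K, MPa):
  aluminum alloy: E = 73.84, α = 22.9, σ_y = 246.8 → σ = 153 MPa, n = 1.61
  tungsten: E = 401.9, α = 4.34, σ_y = 615.0 → σ = 158 MPa, n = 3.89
  soda-lime glass: E = 68.95, α = 9.09, σ_y = 54.80 → σ = 56.8 MPa, n = 0.965
  maraging steel: E = 193.1, α = 10.9, σ_y = 1690 → σ = 191 MPa, n = 8.86
The minimum is soda-lime glass at n = 0.965.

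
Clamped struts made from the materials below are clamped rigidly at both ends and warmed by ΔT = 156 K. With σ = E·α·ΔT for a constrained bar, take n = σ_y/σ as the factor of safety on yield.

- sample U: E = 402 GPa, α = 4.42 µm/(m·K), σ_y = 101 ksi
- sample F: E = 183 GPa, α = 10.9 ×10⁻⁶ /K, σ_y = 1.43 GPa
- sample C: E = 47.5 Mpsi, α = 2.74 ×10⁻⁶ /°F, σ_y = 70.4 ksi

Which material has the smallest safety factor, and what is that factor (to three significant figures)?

sample C, n = 1.93

In consistent units (E in GPa, α in ×10⁻⁶/K, σ_y in MPa):
  sample U: E = 402.0, α = 4.42, σ_y = 696.4 → σ = 277 MPa, n = 2.51
  sample F: E = 183.0, α = 10.9, σ_y = 1430 → σ = 311 MPa, n = 4.60
  sample C: E = 327.5, α = 4.93, σ_y = 485.4 → σ = 252 MPa, n = 1.93
Sample C has the lowest safety factor, n = 1.93.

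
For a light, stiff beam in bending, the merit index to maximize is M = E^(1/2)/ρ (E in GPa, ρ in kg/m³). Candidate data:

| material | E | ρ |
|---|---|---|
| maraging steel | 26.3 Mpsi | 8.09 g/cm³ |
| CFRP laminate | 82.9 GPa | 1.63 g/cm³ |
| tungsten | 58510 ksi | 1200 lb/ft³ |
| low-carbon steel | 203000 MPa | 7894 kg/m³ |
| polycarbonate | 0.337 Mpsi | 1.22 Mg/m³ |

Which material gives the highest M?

Putting every candidate on a common basis:
  maraging steel: E = 181.3 GPa, ρ = 8090 kg/m³
  CFRP laminate: E = 82.90 GPa, ρ = 1630 kg/m³
  tungsten: E = 403.4 GPa, ρ = 19220 kg/m³
  low-carbon steel: E = 203.0 GPa, ρ = 7894 kg/m³
  polycarbonate: E = 2.324 GPa, ρ = 1220 kg/m³
  CFRP laminate: M = 5.59×10⁻³
  low-carbon steel: M = 1.80×10⁻³
  maraging steel: M = 1.66×10⁻³
  polycarbonate: M = 1.25×10⁻³
  tungsten: M = 1.04×10⁻³
CFRP laminate has the largest M.

CFRP laminate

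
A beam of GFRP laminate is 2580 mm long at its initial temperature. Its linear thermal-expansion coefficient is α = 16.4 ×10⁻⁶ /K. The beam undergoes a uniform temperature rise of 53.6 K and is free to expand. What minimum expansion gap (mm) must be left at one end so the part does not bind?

2.27 mm

ΔL = α·L₀·ΔT = 16.4×10⁻⁶ × 2580 mm × 53.60 K = 2.27 mm.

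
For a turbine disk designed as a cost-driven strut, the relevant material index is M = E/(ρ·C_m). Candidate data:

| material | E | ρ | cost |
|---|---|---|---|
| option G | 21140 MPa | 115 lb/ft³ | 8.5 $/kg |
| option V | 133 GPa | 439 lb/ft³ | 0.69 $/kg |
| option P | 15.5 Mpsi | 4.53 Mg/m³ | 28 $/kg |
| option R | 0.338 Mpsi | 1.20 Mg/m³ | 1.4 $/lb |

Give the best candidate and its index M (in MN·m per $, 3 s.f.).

After converting to SI:
  option G: E = 21.14 GPa, ρ = 1842 kg/m³, cost = 8.500 $/kg
  option V: E = 133.0 GPa, ρ = 7032 kg/m³, cost = 0.6900 $/kg
  option P: E = 106.9 GPa, ρ = 4530 kg/m³, cost = 28.00 $/kg
  option R: E = 2.330 GPa, ρ = 1200 kg/m³, cost = 3.086 $/kg
  option V: M = 27.4 MN·m per $
  option G: M = 1.35 MN·m per $
  option P: M = 0.843 MN·m per $
  option R: M = 0.629 MN·m per $
Option V has the largest M.

option V, M = 27.4 MN·m per $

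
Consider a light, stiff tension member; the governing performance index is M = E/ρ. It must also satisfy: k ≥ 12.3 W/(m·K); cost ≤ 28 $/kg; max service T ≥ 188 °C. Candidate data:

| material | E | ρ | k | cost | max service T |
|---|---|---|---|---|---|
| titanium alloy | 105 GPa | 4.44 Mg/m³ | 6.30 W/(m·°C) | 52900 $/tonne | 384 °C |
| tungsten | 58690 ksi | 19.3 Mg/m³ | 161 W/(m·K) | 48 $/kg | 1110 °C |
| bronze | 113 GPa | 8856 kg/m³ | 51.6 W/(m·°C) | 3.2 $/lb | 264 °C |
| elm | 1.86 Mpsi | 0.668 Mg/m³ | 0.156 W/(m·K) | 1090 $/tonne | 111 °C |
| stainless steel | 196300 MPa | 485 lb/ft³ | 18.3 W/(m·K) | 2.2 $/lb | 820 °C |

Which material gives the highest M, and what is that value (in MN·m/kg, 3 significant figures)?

Screen on constraints: k ≥ 12.3 W/(m·K); cost ≤ 28 $/kg; max service T ≥ 188 °C. Survivors: bronze, stainless steel.
After converting to SI:
  bronze: E = 113.0 GPa, ρ = 8856 kg/m³
  stainless steel: E = 196.3 GPa, ρ = 7769 kg/m³
  stainless steel: M = 25.3 MN·m/kg
  bronze: M = 12.8 MN·m/kg
Highest index: stainless steel.

stainless steel, M = 25.3 MN·m/kg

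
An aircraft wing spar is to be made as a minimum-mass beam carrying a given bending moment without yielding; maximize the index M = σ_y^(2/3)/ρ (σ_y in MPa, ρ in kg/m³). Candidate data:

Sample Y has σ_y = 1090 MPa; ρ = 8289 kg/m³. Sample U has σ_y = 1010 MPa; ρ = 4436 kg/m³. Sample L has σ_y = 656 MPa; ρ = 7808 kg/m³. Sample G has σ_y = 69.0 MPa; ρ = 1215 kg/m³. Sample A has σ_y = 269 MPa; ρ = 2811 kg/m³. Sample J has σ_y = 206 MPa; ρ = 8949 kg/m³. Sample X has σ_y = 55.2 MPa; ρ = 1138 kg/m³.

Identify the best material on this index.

Computing M directly (units already consistent):
  sample U: M = 22.7×10⁻³
  sample A: M = 14.8×10⁻³
  sample G: M = 13.8×10⁻³
  sample Y: M = 12.8×10⁻³
  sample X: M = 12.7×10⁻³
  sample L: M = 9.67×10⁻³
  sample J: M = 3.90×10⁻³
The maximum is for sample U.

sample U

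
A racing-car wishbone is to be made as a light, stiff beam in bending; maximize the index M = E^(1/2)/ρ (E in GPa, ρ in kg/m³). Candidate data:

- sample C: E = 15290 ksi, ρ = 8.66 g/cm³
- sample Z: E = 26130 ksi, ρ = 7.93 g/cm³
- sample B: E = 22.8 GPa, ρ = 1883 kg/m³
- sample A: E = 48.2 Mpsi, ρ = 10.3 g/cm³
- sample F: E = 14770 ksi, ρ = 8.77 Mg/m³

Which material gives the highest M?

sample B

Putting every candidate on a common basis:
  sample C: E = 105.4 GPa, ρ = 8660 kg/m³
  sample Z: E = 180.2 GPa, ρ = 7930 kg/m³
  sample B: E = 22.80 GPa, ρ = 1883 kg/m³
  sample A: E = 332.3 GPa, ρ = 10300 kg/m³
  sample F: E = 101.8 GPa, ρ = 8770 kg/m³
  sample B: M = 2.54×10⁻³
  sample A: M = 1.77×10⁻³
  sample Z: M = 1.69×10⁻³
  sample C: M = 1.19×10⁻³
  sample F: M = 1.15×10⁻³
The maximum is for sample B.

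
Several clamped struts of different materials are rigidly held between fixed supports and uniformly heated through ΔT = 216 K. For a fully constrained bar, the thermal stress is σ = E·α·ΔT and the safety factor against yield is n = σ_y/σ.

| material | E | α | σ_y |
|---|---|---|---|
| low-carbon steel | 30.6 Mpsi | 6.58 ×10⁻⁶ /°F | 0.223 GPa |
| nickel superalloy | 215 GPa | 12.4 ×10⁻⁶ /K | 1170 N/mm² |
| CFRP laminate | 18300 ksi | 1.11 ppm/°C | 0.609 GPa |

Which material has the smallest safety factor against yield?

low-carbon steel

Per material, after unit conversion:
  low-carbon steel: E = 211.0, α = 11.8, σ_y = 223.0 → σ = 540 MPa, n = 0.413
  nickel superalloy: E = 215.0, α = 12.4, σ_y = 1170 → σ = 576 MPa, n = 2.03
  CFRP laminate: E = 126.2, α = 1.11, σ_y = 609.0 → σ = 30.3 MPa, n = 20.1
Low-carbon steel has the lowest safety factor, n = 0.413.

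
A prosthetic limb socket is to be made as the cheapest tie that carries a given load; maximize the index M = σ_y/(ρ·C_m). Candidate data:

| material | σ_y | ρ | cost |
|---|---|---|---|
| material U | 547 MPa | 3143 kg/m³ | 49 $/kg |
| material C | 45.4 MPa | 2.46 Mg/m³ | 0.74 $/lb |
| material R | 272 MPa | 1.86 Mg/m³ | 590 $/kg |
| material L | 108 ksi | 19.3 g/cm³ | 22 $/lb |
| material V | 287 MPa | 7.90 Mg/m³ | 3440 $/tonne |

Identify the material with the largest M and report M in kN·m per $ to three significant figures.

material C, M = 11.3 kN·m per $

Normalizing units and computing the index:
  material U: σ_y = 547.0 MPa, ρ = 3143 kg/m³, cost = 49.00 $/kg
  material C: σ_y = 45.40 MPa, ρ = 2460 kg/m³, cost = 1.631 $/kg
  material R: σ_y = 272.0 MPa, ρ = 1860 kg/m³, cost = 590.0 $/kg
  material L: σ_y = 744.6 MPa, ρ = 19300 kg/m³, cost = 48.50 $/kg
  material V: σ_y = 287.0 MPa, ρ = 7900 kg/m³, cost = 3.440 $/kg
  material C: M = 11.3 kN·m per $
  material V: M = 10.6 kN·m per $
  material U: M = 3.55 kN·m per $
  material L: M = 0.795 kN·m per $
  material R: M = 0.248 kN·m per $
Highest index: material C.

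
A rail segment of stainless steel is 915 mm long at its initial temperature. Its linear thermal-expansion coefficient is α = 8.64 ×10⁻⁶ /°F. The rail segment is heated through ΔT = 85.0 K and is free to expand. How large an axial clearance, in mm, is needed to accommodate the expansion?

Convert α: 8.64×10⁻⁶/°F × (9/5) = 15.6×10⁻⁶/K.
ΔL = α·L₀·ΔT = 15.6×10⁻⁶ × 915 mm × 85.00 K = 1.21 mm.

1.21 mm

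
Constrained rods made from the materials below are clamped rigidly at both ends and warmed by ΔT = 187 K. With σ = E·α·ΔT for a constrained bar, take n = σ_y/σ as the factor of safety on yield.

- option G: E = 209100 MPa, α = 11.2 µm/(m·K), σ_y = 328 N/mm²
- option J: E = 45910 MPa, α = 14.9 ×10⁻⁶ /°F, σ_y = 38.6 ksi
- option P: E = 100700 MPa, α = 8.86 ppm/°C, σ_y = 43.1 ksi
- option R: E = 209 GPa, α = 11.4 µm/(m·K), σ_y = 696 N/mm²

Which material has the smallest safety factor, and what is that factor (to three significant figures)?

option G, n = 0.749

In consistent units (E in GPa, α in ×10⁻⁶/K, σ_y in MPa):
  option G: E = 209.1, α = 11.2, σ_y = 328.0 → σ = 438 MPa, n = 0.749
  option J: E = 45.91, α = 26.8, σ_y = 266.1 → σ = 230 MPa, n = 1.16
  option P: E = 100.7, α = 8.86, σ_y = 297.2 → σ = 167 MPa, n = 1.78
  option R: E = 209.0, α = 11.4, σ_y = 696.0 → σ = 446 MPa, n = 1.56
Option G has the lowest safety factor, n = 0.749.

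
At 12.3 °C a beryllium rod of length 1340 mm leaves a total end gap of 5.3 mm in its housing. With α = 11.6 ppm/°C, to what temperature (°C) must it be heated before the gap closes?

α·L₀·ΔT = 5.3 mm ⇒ ΔT = 5.3 / (11.6×10⁻⁶ × 1340.0) = 341.0 K.
T = 12.3 + 341.0 = 353.3 °C.

353 °C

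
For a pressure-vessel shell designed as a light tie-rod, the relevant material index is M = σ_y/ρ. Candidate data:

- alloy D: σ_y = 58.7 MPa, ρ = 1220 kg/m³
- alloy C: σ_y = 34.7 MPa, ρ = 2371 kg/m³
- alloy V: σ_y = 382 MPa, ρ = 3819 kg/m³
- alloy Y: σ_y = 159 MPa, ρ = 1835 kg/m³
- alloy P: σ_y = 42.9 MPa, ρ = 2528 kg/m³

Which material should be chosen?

alloy V

Computing M directly (units already consistent):
  alloy V: M = 100 kN·m/kg
  alloy Y: M = 86.6 kN·m/kg
  alloy D: M = 48.1 kN·m/kg
  alloy P: M = 17.0 kN·m/kg
  alloy C: M = 14.6 kN·m/kg
Alloy V ranks first.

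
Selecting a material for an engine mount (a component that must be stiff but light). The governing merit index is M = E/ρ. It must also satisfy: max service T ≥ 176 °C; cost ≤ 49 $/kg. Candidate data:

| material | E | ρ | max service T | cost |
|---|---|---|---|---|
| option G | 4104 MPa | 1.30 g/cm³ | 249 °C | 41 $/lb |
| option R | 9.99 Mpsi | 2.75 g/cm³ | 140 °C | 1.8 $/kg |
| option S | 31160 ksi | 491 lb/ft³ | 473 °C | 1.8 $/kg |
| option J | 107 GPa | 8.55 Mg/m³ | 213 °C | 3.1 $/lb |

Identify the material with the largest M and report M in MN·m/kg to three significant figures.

Screen on constraints: max service T ≥ 176 °C; cost ≤ 49 $/kg. Survivors: option S, option J.
Normalizing units and computing the index:
  option S: E = 214.8 GPa, ρ = 7865 kg/m³
  option J: E = 107.0 GPa, ρ = 8550 kg/m³
  option S: M = 27.3 MN·m/kg
  option J: M = 12.5 MN·m/kg
Highest index: option S.

option S, M = 27.3 MN·m/kg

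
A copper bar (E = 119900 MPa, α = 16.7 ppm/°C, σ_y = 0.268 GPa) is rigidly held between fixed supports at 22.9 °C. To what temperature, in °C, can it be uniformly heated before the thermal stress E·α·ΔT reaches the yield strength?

157 °C

E = 119900 MPa = 119.9 GPa.
σ_y = 0.268 GPa = 268.0 MPa.
E·α·ΔT = 268.0 MPa ⇒ ΔT = 268.0 / (119.9×10³ × 16.7×10⁻⁶) = 133.8 K.
T = 22.9 + 133.8 = 156.7 °C.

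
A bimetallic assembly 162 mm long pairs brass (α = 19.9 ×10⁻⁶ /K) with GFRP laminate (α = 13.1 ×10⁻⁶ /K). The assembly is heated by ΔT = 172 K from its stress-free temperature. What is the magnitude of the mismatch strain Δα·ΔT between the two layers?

Δα = |19.9 − 13.1|×10⁻⁶/K = 6.80×10⁻⁶/K.
Mismatch strain = Δα·ΔT = 6.80×10⁻⁶ × 172.0 = 1.17×10⁻³.

1.17×10⁻³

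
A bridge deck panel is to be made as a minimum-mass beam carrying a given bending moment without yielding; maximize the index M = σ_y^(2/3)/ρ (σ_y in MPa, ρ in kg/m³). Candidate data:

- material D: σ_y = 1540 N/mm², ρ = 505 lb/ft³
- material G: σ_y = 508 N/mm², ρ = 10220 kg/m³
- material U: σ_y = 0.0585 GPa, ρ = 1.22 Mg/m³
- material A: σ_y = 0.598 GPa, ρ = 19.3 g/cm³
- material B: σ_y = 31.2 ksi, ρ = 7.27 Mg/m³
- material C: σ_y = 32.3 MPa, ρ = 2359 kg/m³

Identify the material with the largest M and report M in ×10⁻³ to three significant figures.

In SI units:
  material D: σ_y = 1540 MPa, ρ = 8089 kg/m³
  material G: σ_y = 508.0 MPa, ρ = 10220 kg/m³
  material U: σ_y = 58.50 MPa, ρ = 1220 kg/m³
  material A: σ_y = 598.0 MPa, ρ = 19300 kg/m³
  material B: σ_y = 215.1 MPa, ρ = 7270 kg/m³
  material C: σ_y = 32.30 MPa, ρ = 2359 kg/m³
  material D: M = 16.5×10⁻³
  material U: M = 12.4×10⁻³
  material G: M = 6.23×10⁻³
  material B: M = 4.94×10⁻³
  material C: M = 4.30×10⁻³
  material A: M = 3.68×10⁻³
The maximum is for material D.

material D, M = 16.5×10⁻³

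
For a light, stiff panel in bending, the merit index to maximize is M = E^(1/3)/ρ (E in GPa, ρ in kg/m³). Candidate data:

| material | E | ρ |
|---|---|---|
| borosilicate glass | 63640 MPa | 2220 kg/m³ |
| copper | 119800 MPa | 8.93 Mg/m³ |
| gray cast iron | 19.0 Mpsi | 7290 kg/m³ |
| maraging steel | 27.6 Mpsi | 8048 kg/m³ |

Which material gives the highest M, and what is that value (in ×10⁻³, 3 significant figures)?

Convert each candidate to consistent units, then evaluate M:
  borosilicate glass: E = 63.64 GPa, ρ = 2220 kg/m³
  copper: E = 119.8 GPa, ρ = 8930 kg/m³
  gray cast iron: E = 131.0 GPa, ρ = 7290 kg/m³
  maraging steel: E = 190.3 GPa, ρ = 8048 kg/m³
  borosilicate glass: M = 1.80×10⁻³
  maraging steel: M = 0.715×10⁻³
  gray cast iron: M = 0.697×10⁻³
  copper: M = 0.552×10⁻³
Borosilicate glass ranks first.

borosilicate glass, M = 1.80×10⁻³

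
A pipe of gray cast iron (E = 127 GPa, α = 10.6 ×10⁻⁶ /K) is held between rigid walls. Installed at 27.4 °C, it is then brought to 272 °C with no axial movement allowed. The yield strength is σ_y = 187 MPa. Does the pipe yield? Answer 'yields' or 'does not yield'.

ΔT = 244.6 K. Constrained thermal stress σ = E·α·ΔT = 127.0×10³ MPa × 10.6×10⁻⁶ × 244.6 = 329 MPa (compressive).
Compare to σ_y = 187 MPa: σ ≥ σ_y, so it yields.

yields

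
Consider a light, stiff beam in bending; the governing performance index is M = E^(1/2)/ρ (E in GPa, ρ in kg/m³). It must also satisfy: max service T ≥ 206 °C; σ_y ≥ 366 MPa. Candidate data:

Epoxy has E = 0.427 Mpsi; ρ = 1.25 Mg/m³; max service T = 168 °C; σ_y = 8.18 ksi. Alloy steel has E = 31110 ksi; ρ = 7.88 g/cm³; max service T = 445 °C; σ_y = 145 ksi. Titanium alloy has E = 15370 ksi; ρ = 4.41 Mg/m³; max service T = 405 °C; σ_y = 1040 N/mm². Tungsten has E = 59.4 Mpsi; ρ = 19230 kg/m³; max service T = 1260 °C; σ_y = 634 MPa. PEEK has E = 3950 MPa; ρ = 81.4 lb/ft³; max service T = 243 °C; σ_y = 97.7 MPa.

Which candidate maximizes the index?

Screen on constraints: max service T ≥ 206 °C; σ_y ≥ 366 MPa. Survivors: alloy steel, titanium alloy, tungsten.
After converting to SI:
  alloy steel: E = 214.5 GPa, ρ = 7880 kg/m³
  titanium alloy: E = 106.0 GPa, ρ = 4410 kg/m³
  tungsten: E = 409.5 GPa, ρ = 19230 kg/m³
  titanium alloy: M = 2.33×10⁻³
  alloy steel: M = 1.86×10⁻³
  tungsten: M = 1.05×10⁻³
Titanium alloy ranks first.

titanium alloy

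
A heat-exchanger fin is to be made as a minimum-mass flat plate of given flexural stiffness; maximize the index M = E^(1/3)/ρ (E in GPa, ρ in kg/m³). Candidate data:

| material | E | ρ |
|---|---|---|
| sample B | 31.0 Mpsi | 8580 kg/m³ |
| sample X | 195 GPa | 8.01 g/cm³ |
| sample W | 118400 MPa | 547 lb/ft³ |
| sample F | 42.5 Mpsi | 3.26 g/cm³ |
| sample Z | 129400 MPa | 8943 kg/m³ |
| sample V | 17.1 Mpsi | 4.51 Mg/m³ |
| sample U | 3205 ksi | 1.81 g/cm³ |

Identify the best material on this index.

Normalizing units and computing the index:
  sample B: E = 213.7 GPa, ρ = 8580 kg/m³
  sample X: E = 195.0 GPa, ρ = 8010 kg/m³
  sample W: E = 118.4 GPa, ρ = 8762 kg/m³
  sample F: E = 293.0 GPa, ρ = 3260 kg/m³
  sample Z: E = 129.4 GPa, ρ = 8943 kg/m³
  sample V: E = 117.9 GPa, ρ = 4510 kg/m³
  sample U: E = 22.10 GPa, ρ = 1810 kg/m³
  sample F: M = 2.04×10⁻³
  sample U: M = 1.55×10⁻³
  sample V: M = 1.09×10⁻³
  sample X: M = 0.724×10⁻³
  sample B: M = 0.697×10⁻³
  sample Z: M = 0.566×10⁻³
  sample W: M = 0.560×10⁻³
Sample F has the largest M.

sample F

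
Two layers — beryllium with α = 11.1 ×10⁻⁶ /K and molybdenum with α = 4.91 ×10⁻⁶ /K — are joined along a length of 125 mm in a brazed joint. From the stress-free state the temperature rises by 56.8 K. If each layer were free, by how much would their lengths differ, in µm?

43.9 µm

Δα = |11.1 − 4.91|×10⁻⁶/K = 6.19×10⁻⁶/K.
ΔL_mismatch = Δα·L·ΔT = 6.19×10⁻⁶ × 125.0 mm × 56.8 K = 43.9 µm.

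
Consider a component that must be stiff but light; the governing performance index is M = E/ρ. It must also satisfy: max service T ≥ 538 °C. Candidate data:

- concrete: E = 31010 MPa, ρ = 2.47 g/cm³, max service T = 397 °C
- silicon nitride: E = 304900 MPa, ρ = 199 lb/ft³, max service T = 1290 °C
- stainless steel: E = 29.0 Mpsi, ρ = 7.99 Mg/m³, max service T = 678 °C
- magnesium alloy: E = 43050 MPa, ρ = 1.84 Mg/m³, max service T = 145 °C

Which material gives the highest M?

Screen on constraints: max service T ≥ 538 °C. Survivors: silicon nitride, stainless steel.
After converting to SI:
  silicon nitride: E = 304.9 GPa, ρ = 3188 kg/m³
  stainless steel: E = 199.9 GPa, ρ = 7990 kg/m³
  silicon nitride: M = 95.6 MN·m/kg
  stainless steel: M = 25.0 MN·m/kg
Silicon nitride has the largest M.

silicon nitride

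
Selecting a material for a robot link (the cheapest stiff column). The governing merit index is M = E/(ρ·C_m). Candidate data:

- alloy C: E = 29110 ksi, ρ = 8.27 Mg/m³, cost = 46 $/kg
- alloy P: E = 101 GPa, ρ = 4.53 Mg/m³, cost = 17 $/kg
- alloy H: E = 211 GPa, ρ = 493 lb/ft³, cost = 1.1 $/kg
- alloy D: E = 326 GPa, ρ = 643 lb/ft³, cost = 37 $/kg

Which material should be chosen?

Convert each candidate to consistent units, then evaluate M:
  alloy C: E = 200.7 GPa, ρ = 8270 kg/m³, cost = 46.00 $/kg
  alloy P: E = 101.0 GPa, ρ = 4530 kg/m³, cost = 17.00 $/kg
  alloy H: E = 211.0 GPa, ρ = 7897 kg/m³, cost = 1.100 $/kg
  alloy D: E = 326.0 GPa, ρ = 10300 kg/m³, cost = 37.00 $/kg
  alloy H: M = 24.3 MN·m per $
  alloy P: M = 1.31 MN·m per $
  alloy D: M = 0.855 MN·m per $
  alloy C: M = 0.528 MN·m per $
Alloy H has the largest M.

alloy H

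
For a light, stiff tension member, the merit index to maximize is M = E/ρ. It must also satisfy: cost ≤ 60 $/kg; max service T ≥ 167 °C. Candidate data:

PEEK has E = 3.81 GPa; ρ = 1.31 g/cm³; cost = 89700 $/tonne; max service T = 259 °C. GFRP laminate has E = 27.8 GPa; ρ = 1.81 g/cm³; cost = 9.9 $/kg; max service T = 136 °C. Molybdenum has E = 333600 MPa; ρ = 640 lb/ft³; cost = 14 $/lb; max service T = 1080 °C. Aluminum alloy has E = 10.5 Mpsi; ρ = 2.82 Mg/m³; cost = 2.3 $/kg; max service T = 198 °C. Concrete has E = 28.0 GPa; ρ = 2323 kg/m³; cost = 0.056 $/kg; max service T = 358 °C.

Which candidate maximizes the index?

molybdenum

Screen on constraints: cost ≤ 60 $/kg; max service T ≥ 167 °C. Survivors: molybdenum, aluminum alloy, concrete.
Normalizing units and computing the index:
  molybdenum: E = 333.6 GPa, ρ = 10250 kg/m³
  aluminum alloy: E = 72.39 GPa, ρ = 2820 kg/m³
  concrete: E = 28.00 GPa, ρ = 2323 kg/m³
  molybdenum: M = 32.5 MN·m/kg
  aluminum alloy: M = 25.7 MN·m/kg
  concrete: M = 12.1 MN·m/kg
Highest index: molybdenum.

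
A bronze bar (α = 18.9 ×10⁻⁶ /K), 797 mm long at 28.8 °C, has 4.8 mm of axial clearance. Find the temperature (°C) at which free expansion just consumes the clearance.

α·L₀·ΔT = 4.8 mm ⇒ ΔT = 4.8 / (18.9×10⁻⁶ × 797.0) = 318.7 K.
T = 28.8 + 318.7 = 347.5 °C.

347 °C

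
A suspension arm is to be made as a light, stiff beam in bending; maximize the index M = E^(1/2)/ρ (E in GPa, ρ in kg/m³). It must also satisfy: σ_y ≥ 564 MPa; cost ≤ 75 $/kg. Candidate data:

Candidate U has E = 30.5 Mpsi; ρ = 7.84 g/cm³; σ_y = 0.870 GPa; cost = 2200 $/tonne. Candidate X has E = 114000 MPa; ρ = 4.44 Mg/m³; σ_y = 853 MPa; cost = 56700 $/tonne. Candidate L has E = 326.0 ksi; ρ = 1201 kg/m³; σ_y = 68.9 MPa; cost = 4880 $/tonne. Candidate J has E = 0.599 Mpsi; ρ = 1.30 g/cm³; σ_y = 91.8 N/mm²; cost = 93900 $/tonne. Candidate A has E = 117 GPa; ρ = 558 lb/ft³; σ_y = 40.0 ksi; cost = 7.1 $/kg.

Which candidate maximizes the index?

candidate X

Screen on constraints: σ_y ≥ 564 MPa; cost ≤ 75 $/kg. Survivors: candidate U, candidate X.
After converting to SI:
  candidate U: E = 210.3 GPa, ρ = 7840 kg/m³
  candidate X: E = 114.0 GPa, ρ = 4440 kg/m³
  candidate X: M = 2.40×10⁻³
  candidate U: M = 1.85×10⁻³
Highest index: candidate X.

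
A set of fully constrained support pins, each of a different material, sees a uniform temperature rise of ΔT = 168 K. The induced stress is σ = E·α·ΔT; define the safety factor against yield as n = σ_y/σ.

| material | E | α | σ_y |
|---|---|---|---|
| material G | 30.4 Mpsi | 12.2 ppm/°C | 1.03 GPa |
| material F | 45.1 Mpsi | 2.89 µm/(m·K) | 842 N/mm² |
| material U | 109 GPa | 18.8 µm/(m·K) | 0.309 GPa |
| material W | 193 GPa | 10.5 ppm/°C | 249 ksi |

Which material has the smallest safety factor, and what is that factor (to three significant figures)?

material U, n = 0.898

Converting E to GPa, α to ×10⁻⁶/K, σ_y to MPa, then σ and n for each:
  material G: E = 209.6, α = 12.2, σ_y = 1030 → σ = 430 MPa, n = 2.40
  material F: E = 311.0, α = 2.89, σ_y = 842.0 → σ = 151 MPa, n = 5.58
  material U: E = 109.0, α = 18.8, σ_y = 309.0 → σ = 344 MPa, n = 0.898
  material W: E = 193.0, α = 10.5, σ_y = 1717 → σ = 340 MPa, n = 5.04
Smallest n: material U with n = 0.898.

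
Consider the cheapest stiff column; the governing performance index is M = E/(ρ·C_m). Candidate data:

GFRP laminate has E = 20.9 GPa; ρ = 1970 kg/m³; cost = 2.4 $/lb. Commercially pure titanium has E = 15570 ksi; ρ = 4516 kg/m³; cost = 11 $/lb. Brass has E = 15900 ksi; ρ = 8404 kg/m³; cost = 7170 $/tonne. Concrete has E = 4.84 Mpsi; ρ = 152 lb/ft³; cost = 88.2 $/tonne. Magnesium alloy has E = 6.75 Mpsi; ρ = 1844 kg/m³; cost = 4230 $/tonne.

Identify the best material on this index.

Putting every candidate on a common basis:
  GFRP laminate: E = 20.90 GPa, ρ = 1970 kg/m³, cost = 5.291 $/kg
  commercially pure titanium: E = 107.4 GPa, ρ = 4516 kg/m³, cost = 24.25 $/kg
  brass: E = 109.6 GPa, ρ = 8404 kg/m³, cost = 7.170 $/kg
  concrete: E = 33.37 GPa, ρ = 2435 kg/m³, cost = 0.08820 $/kg
  magnesium alloy: E = 46.54 GPa, ρ = 1844 kg/m³, cost = 4.230 $/kg
  concrete: M = 155 MN·m per $
  magnesium alloy: M = 5.97 MN·m per $
  GFRP laminate: M = 2.01 MN·m per $
  brass: M = 1.82 MN·m per $
  commercially pure titanium: M = 0.980 MN·m per $
Concrete ranks first.

concrete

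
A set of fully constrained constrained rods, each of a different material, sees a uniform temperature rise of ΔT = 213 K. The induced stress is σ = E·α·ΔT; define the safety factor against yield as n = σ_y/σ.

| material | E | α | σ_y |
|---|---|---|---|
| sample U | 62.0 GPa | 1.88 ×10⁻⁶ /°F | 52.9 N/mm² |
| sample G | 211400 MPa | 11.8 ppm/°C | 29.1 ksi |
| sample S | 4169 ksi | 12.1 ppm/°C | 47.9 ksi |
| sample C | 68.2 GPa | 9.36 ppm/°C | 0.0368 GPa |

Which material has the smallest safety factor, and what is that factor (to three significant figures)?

With everything in SI (GPa, ×10⁻⁶/K, MPa):
  sample U: E = 62.00, α = 3.38, σ_y = 52.90 → σ = 44.7 MPa, n = 1.18
  sample G: E = 211.4, α = 11.8, σ_y = 200.6 → σ = 531 MPa, n = 0.378
  sample S: E = 28.74, α = 12.1, σ_y = 330.3 → σ = 74.1 MPa, n = 4.46
  sample C: E = 68.20, α = 9.36, σ_y = 36.80 → σ = 136 MPa, n = 0.271
Smallest n: sample C with n = 0.271.

sample C, n = 0.271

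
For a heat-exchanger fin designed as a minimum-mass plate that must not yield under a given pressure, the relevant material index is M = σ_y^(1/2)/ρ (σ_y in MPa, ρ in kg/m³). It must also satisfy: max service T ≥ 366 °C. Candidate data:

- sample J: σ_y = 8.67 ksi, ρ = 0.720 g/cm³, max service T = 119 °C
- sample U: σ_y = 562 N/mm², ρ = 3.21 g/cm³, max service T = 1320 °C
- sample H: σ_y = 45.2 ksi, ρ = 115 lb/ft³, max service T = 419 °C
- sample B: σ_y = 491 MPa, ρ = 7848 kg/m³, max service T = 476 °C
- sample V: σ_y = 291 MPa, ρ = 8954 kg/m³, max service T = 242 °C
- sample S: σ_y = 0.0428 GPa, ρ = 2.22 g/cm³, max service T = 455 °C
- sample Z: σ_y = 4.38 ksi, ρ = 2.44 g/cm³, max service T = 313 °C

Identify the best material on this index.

Screen on constraints: max service T ≥ 366 °C. Survivors: sample U, sample H, sample B, sample S.
Convert each candidate to consistent units, then evaluate M:
  sample U: σ_y = 562.0 MPa, ρ = 3210 kg/m³
  sample H: σ_y = 311.6 MPa, ρ = 1842 kg/m³
  sample B: σ_y = 491.0 MPa, ρ = 7848 kg/m³
  sample S: σ_y = 42.80 MPa, ρ = 2220 kg/m³
  sample H: M = 9.58×10⁻³
  sample U: M = 7.39×10⁻³
  sample S: M = 2.95×10⁻³
  sample B: M = 2.82×10⁻³
The maximum is for sample H.

sample H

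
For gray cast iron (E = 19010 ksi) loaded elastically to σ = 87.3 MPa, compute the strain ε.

6.66×10⁻⁴

E = 19010 ksi = 131.1 GPa = 131100 MPa.
ε = σ/E = 87.3 / 131100 = 6.66×10⁻⁴.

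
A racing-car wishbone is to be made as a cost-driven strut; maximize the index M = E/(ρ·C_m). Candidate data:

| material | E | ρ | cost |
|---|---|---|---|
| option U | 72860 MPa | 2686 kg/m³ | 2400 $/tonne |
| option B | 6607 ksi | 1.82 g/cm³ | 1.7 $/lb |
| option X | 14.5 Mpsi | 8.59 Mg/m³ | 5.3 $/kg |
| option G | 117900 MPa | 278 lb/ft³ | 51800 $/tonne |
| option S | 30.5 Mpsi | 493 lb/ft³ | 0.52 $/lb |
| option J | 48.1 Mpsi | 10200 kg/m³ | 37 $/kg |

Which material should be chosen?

Normalizing units and computing the index:
  option U: E = 72.86 GPa, ρ = 2686 kg/m³, cost = 2.400 $/kg
  option B: E = 45.55 GPa, ρ = 1820 kg/m³, cost = 3.748 $/kg
  option X: E = 99.97 GPa, ρ = 8590 kg/m³, cost = 5.300 $/kg
  option G: E = 117.9 GPa, ρ = 4453 kg/m³, cost = 51.80 $/kg
  option S: E = 210.3 GPa, ρ = 7897 kg/m³, cost = 1.146 $/kg
  option J: E = 331.6 GPa, ρ = 10200 kg/m³, cost = 37.00 $/kg
  option S: M = 23.2 MN·m per $
  option U: M = 11.3 MN·m per $
  option B: M = 6.68 MN·m per $
  option X: M = 2.20 MN·m per $
  option J: M = 0.879 MN·m per $
  option G: M = 0.511 MN·m per $
Option S has the largest M.

option S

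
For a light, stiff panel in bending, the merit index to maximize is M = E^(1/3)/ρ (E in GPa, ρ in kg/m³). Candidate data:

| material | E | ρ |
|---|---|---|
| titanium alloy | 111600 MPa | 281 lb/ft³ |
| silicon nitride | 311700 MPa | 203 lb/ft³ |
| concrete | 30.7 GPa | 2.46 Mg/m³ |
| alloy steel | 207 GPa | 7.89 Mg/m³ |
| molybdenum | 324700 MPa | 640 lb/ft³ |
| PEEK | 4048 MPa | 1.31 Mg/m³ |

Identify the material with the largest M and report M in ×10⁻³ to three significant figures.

Normalizing units and computing the index:
  titanium alloy: E = 111.6 GPa, ρ = 4501 kg/m³
  silicon nitride: E = 311.7 GPa, ρ = 3252 kg/m³
  concrete: E = 30.70 GPa, ρ = 2460 kg/m³
  alloy steel: E = 207.0 GPa, ρ = 7890 kg/m³
  molybdenum: E = 324.7 GPa, ρ = 10250 kg/m³
  PEEK: E = 4.048 GPa, ρ = 1310 kg/m³
  silicon nitride: M = 2.09×10⁻³
  concrete: M = 1.27×10⁻³
  PEEK: M = 1.22×10⁻³
  titanium alloy: M = 1.07×10⁻³
  alloy steel: M = 0.750×10⁻³
  molybdenum: M = 0.670×10⁻³
The maximum is for silicon nitride.

silicon nitride, M = 2.09×10⁻³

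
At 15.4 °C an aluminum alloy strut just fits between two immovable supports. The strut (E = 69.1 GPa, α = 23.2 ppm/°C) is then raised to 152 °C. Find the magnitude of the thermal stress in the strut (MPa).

ΔT = 136.6 K. Constrained thermal stress σ = E·α·ΔT = 69.10×10³ MPa × 23.2×10⁻⁶ × 136.6 = 219 MPa (compressive).

219 MPa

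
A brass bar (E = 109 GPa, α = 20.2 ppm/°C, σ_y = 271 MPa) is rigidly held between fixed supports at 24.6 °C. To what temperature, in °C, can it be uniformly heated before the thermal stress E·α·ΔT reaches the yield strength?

E·α·ΔT = 271.0 MPa ⇒ ΔT = 271.0 / (109.0×10³ × 20.2×10⁻⁶) = 123.1 K.
T = 24.6 + 123.1 = 147.7 °C.

148 °C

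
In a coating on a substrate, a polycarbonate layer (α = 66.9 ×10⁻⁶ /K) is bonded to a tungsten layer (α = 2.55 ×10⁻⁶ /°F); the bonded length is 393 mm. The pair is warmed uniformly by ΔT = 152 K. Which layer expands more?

tungsten: α = 2.55×10⁻⁶/°F × 9/5 = 4.59×10⁻⁶/K.
α(polycarbonate) = 66.9×10⁻⁶/K vs α(tungsten) = 4.59×10⁻⁶/K.
Higher α expands more for the same ΔT: polycarbonate.

polycarbonate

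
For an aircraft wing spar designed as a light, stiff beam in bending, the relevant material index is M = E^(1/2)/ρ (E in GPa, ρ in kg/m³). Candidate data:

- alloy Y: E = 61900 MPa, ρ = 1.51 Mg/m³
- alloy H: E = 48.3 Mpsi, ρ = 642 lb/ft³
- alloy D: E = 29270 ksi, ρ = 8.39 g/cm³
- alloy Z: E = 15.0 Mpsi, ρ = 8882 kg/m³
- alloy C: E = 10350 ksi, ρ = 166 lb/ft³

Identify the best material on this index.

Convert each candidate to consistent units, then evaluate M:
  alloy Y: E = 61.90 GPa, ρ = 1510 kg/m³
  alloy H: E = 333.0 GPa, ρ = 10280 kg/m³
  alloy D: E = 201.8 GPa, ρ = 8390 kg/m³
  alloy Z: E = 103.4 GPa, ρ = 8882 kg/m³
  alloy C: E = 71.36 GPa, ρ = 2659 kg/m³
  alloy Y: M = 5.21×10⁻³
  alloy C: M = 3.18×10⁻³
  alloy H: M = 1.77×10⁻³
  alloy D: M = 1.69×10⁻³
  alloy Z: M = 1.14×10⁻³
The maximum is for alloy Y.

alloy Y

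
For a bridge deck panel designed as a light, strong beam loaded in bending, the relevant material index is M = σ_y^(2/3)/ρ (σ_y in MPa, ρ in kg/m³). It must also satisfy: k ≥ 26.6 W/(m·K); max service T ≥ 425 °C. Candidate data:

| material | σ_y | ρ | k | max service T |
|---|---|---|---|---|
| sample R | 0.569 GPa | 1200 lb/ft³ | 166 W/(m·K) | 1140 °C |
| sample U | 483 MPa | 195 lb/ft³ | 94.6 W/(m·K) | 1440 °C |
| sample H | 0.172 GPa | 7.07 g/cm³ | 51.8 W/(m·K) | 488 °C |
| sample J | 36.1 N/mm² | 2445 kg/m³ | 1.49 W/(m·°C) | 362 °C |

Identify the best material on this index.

Screen on constraints: k ≥ 26.6 W/(m·K); max service T ≥ 425 °C. Survivors: sample R, sample U, sample H.
Putting every candidate on a common basis:
  sample R: σ_y = 569.0 MPa, ρ = 19220 kg/m³
  sample U: σ_y = 483.0 MPa, ρ = 3124 kg/m³
  sample H: σ_y = 172.0 MPa, ρ = 7070 kg/m³
  sample U: M = 19.7×10⁻³
  sample H: M = 4.37×10⁻³
  sample R: M = 3.57×10⁻³
The maximum is for sample U.

sample U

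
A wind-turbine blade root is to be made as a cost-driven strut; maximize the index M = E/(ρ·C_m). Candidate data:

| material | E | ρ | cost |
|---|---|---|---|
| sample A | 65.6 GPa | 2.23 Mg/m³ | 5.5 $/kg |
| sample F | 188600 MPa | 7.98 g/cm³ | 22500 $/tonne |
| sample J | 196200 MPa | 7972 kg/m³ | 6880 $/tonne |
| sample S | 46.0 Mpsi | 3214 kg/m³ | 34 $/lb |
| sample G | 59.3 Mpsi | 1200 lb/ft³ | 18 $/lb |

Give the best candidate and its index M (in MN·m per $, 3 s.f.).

After converting to SI:
  sample A: E = 65.60 GPa, ρ = 2230 kg/m³, cost = 5.500 $/kg
  sample F: E = 188.6 GPa, ρ = 7980 kg/m³, cost = 22.50 $/kg
  sample J: E = 196.2 GPa, ρ = 7972 kg/m³, cost = 6.880 $/kg
  sample S: E = 317.2 GPa, ρ = 3214 kg/m³, cost = 74.96 $/kg
  sample G: E = 408.9 GPa, ρ = 19220 kg/m³, cost = 39.68 $/kg
  sample A: M = 5.35 MN·m per $
  sample J: M = 3.58 MN·m per $
  sample S: M = 1.32 MN·m per $
  sample F: M = 1.05 MN·m per $
  sample G: M = 0.536 MN·m per $
The maximum is for sample A.

sample A, M = 5.35 MN·m per $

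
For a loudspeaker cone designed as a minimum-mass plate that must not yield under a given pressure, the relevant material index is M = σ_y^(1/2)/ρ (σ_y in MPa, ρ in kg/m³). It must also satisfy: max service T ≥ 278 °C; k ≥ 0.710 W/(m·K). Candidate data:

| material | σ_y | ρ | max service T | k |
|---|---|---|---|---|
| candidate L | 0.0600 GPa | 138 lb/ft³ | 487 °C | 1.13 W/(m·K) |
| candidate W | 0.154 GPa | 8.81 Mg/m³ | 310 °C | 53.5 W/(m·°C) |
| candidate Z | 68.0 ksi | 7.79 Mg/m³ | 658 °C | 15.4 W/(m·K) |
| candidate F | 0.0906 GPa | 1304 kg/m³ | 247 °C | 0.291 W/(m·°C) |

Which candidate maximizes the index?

candidate L

Screen on constraints: max service T ≥ 278 °C; k ≥ 0.710 W/(m·K). Survivors: candidate L, candidate W, candidate Z.
In SI units:
  candidate L: σ_y = 60.00 MPa, ρ = 2211 kg/m³
  candidate W: σ_y = 154.0 MPa, ρ = 8810 kg/m³
  candidate Z: σ_y = 468.8 MPa, ρ = 7790 kg/m³
  candidate L: M = 3.50×10⁻³
  candidate Z: M = 2.78×10⁻³
  candidate W: M = 1.41×10⁻³
Candidate L ranks first.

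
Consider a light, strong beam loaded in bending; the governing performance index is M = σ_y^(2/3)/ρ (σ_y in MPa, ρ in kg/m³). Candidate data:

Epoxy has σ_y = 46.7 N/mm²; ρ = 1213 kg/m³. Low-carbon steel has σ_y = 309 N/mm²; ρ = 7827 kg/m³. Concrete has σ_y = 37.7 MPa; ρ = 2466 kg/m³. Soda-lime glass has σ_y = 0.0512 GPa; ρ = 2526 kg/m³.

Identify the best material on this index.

Convert each candidate to consistent units, then evaluate M:
  epoxy: σ_y = 46.70 MPa, ρ = 1213 kg/m³
  low-carbon steel: σ_y = 309.0 MPa, ρ = 7827 kg/m³
  concrete: σ_y = 37.70 MPa, ρ = 2466 kg/m³
  soda-lime glass: σ_y = 51.20 MPa, ρ = 2526 kg/m³
  epoxy: M = 10.7×10⁻³
  low-carbon steel: M = 5.84×10⁻³
  soda-lime glass: M = 5.46×10⁻³
  concrete: M = 4.56×10⁻³
The maximum is for epoxy.

epoxy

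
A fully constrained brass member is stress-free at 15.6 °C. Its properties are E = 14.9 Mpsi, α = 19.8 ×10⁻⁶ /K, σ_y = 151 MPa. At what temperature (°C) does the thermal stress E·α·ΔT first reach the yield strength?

89.8 °C

E = 14.9 Mpsi = 102.7 GPa.
E·α·ΔT = 151.0 MPa ⇒ ΔT = 151.0 / (102.7×10³ × 19.8×10⁻⁶) = 74.23 K.
T = 15.6 + 74.23 = 89.83 °C.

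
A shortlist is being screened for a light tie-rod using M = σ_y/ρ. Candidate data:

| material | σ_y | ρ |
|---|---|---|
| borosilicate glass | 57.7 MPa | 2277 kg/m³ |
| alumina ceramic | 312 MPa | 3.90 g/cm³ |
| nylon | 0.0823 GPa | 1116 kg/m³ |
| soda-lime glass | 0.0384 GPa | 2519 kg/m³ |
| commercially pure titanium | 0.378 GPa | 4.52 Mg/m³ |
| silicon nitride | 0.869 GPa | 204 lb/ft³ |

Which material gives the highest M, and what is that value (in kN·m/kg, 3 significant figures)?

Normalizing units and computing the index:
  borosilicate glass: σ_y = 57.70 MPa, ρ = 2277 kg/m³
  alumina ceramic: σ_y = 312.0 MPa, ρ = 3900 kg/m³
  nylon: σ_y = 82.30 MPa, ρ = 1116 kg/m³
  soda-lime glass: σ_y = 38.40 MPa, ρ = 2519 kg/m³
  commercially pure titanium: σ_y = 378.0 MPa, ρ = 4520 kg/m³
  silicon nitride: σ_y = 869.0 MPa, ρ = 3268 kg/m³
  silicon nitride: M = 266 kN·m/kg
  commercially pure titanium: M = 83.6 kN·m/kg
  alumina ceramic: M = 80.0 kN·m/kg
  nylon: M = 73.7 kN·m/kg
  borosilicate glass: M = 25.3 kN·m/kg
  soda-lime glass: M = 15.2 kN·m/kg
The maximum is for silicon nitride.

silicon nitride, M = 266 kN·m/kg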